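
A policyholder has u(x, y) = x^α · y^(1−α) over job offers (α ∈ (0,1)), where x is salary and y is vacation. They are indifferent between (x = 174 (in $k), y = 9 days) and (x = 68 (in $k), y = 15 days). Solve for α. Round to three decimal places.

α ≈ 0.352

Set the two utilities equal: 174^α·9^(1−α) = 68^α·15^(1−α).
Taking logs: α·ln 174 + (1−α)·ln 9 = α·ln 68 + (1−α)·ln 15, i.e. α·0.939548 = (1−α)·0.510826.
Thus α·(1.450374) = 0.510826, so α = 0.510826/1.450374 ≈ 0.352.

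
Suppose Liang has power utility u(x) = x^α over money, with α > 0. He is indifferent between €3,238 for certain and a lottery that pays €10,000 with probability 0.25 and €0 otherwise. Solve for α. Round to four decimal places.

α ≈ 1.2294

Since u(0) = 0, the lottery's EU is 0.25·10000^α.
Indifference: 3238^α = 0.25·10000^α, so (3238/10000)^α = 0.25.
α = ln(0.25) / ln(3238/10000) = -1.3862944/-1.1276292 ≈ 1.2294.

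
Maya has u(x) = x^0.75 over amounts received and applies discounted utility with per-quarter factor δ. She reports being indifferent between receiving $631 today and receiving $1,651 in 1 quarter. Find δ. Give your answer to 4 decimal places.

δ ≈ 0.4861

The payoff in 1 quarter is discounted by δ, so u(631) = δ·u(1651) and δ = u(631)/u(1651).
With u(x) = x^0.75: δ = 631^0.75/1651^0.75 = (631/1651)^0.75 = 0.48608.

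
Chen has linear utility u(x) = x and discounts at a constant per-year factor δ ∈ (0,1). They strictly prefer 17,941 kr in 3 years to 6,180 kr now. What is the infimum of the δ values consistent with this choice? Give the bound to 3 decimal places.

Comparing present values: 6180 < δ^3·17941.
Hence δ^3 > 6180/17941 = 0.34446, and x ↦ x^(1/3) is increasing on (0,∞).
δ > 0.34446^(1/3) = 0.701.

δ > 0.701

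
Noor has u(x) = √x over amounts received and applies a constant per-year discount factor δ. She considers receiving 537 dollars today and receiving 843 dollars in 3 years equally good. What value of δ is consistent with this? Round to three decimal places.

Equating discounted utilities: u(537) = δ^3·u(843) ⇒ δ^3 = u(537)/u(843).
Since u(x) = √x, δ^3 = √(537/843) = 0.79813.
Hence δ = (0.79813)^(1/3) = 0.92759.

δ ≈ 0.928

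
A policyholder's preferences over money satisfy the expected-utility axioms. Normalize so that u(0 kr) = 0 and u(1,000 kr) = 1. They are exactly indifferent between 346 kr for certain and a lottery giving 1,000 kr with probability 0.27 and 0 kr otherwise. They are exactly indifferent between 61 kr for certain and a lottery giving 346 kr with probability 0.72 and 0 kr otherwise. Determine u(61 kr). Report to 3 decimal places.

0.194

From the first indifference, u(346 kr) = 0.27·u(1,000 kr) + 0.73·u(0 kr) = 0.27·1 + 0.73·0 = 0.27.
The second indifference gives u(61 kr) = 0.72·u(346 kr) + 0.28·u(0 kr) = 0.72·0.27 + 0.28·0.00 = 0.1944.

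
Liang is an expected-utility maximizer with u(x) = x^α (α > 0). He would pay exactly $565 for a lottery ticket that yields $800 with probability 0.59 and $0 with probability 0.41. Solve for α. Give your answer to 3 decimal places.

α ≈ 1.517

EU(lottery) = 0.59·800^α + 0.41·0 = 0.59·800^α.
Indifference: 565^α = 0.59·800^α, so (565/800)^α = 0.59.
Take logs: α = ln 0.59 / ln(565/800) ≈ 1.51712.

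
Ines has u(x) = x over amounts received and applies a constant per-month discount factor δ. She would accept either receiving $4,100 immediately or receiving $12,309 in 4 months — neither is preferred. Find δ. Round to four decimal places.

δ ≈ 0.7597

Indifference means u(4100) = δ^4 · u(12309), so δ^4 = u(4100)/u(12309).
With u(x) = x: δ^4 = 4100/12309 = 0.33309.
So δ = 0.33309^(1/4) ≈ 0.7597.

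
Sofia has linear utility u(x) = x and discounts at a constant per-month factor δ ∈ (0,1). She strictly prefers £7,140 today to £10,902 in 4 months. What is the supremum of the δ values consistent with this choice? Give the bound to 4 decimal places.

δ < 0.8996

Comparing present values: 7140 > δ^4·10902.
So δ^4 < 7140/10902 = 0.65493; taking the 4th root of both positive sides preserves the inequality.
δ < 0.65493^(1/4) = 0.8996.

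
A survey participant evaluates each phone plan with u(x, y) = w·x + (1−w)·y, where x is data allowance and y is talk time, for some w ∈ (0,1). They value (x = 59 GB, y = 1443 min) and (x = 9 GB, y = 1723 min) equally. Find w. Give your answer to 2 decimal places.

w = 0.85

u(59,1443) = u(9,1723) means w·59 + (1−w)·1443 = w·9 + (1−w)·1723.
Rearranging, 50·w − 280·(1−w) = 0.
So w/(1−w) = 280/50 = 5.6000, giving w = 280/(50+280) = 0.85.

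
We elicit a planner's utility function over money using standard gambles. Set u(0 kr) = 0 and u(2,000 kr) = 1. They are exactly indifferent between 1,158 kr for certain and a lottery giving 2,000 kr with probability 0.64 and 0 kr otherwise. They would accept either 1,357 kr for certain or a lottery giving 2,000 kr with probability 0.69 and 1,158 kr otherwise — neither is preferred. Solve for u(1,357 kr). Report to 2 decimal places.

0.89

First, u(1,158 kr) = 0.64·u(2,000 kr) + 0.36·u(0 kr) = 0.64.
Then u(1,357 kr) = 0.69·u(2,000 kr) + 0.31·u(1,158 kr) = 0.69·1.00 + 0.31·0.64 = 0.8884.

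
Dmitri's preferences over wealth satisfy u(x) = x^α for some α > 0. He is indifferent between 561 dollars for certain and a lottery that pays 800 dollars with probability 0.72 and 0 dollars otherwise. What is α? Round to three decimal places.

The lottery's expected utility is 0.72·u(800) + 0.28·u(0) = 0.72·800^α (since u(0) = 0 for α > 0).
Setting u(561) equal to that: 561^α = 0.72·800^α ⇒ (561/800)^α = 0.72.
α = ln(0.72) / ln(561/800) = -0.328504/-0.354891 ≈ 0.926.

α ≈ 0.926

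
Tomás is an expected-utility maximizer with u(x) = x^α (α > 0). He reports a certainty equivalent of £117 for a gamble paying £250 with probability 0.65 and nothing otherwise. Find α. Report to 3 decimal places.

α ≈ 0.567

Since u(0) = 0, the lottery's EU is 0.65·250^α.
Equating: 117^α = 0.65·250^α, i.e. 0.4680^α = 0.65.
Taking logs: α·ln(117/250) = ln(0.65), so α = -0.430783 / -0.759287 ≈ 0.567.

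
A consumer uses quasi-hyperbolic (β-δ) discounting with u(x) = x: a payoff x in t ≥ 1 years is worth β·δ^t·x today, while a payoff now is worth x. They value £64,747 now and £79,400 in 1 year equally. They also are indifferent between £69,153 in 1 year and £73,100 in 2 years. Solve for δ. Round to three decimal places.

δ ≈ 0.946

The second indifference involves only future payoffs, so β cancels: β·δ^1·69153 = β·δ^2·73100, giving δ = 69153/73100 = 0.94601.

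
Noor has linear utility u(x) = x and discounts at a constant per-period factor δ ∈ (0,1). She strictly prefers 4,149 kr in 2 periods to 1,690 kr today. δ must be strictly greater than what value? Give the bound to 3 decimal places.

The preference means 1690 < δ^2·4149.
Dividing by 4149: δ^2 > 0.40733. Both sides are positive, so the square root keeps the direction.
δ > 0.40733^(1/2) = 0.638.

δ > 0.638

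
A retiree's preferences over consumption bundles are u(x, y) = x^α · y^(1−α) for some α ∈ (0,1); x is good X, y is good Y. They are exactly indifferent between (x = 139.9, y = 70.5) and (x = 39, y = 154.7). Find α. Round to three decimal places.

α ≈ 0.381

The Cobb–Douglas utilities coincide, so 139.9^α·70.5^(1−α) = 39^α·154.7^(1−α).
(139.9/39)^α = (154.7/70.5)^(1−α); take logs: α·ln(139.9/39) = (1−α)·ln(154.7/70.5), i.e. α·1.277366 = (1−α)·0.785875.
With A = 1.277366 and B = 0.785875: α·A = (1−α)·B, so α = B/(A+B) = 0.785875/2.063241 ≈ 0.381.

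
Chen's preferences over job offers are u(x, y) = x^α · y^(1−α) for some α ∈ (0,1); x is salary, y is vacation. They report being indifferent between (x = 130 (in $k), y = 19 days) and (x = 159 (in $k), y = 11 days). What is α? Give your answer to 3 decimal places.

Set the two utilities equal: 130^α·19^(1−α) = 159^α·11^(1−α).
Rearrange to (130/159)^α = (11/19)^(1−α) and take logs: α·-0.201370 = (1−α)·-0.546544.
Thus α·(-0.747914) = -0.546544, so α = -0.546544/-0.747914 ≈ 0.731.

α ≈ 0.731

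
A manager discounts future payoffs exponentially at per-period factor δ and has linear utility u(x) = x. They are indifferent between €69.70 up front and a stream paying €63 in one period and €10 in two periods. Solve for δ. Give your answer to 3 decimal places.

δ ≈ 0.960

Present value of the stream is 63·δ + 10·δ². Indifference gives 63δ + 10δ² = 69.70.
So 10δ² + 63δ − 69.70 = 0.
δ = (−63 + √(63² + 4·10·69.70)) / (2·10) = (−63 + √6757.00) / 20 ≈ 0.960.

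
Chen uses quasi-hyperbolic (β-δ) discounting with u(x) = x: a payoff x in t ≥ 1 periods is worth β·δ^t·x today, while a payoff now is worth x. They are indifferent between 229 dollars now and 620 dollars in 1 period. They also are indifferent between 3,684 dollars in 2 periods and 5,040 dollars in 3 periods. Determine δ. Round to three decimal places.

δ ≈ 0.731

From the later pair, β·δ^2·3684 = β·δ^3·5040; dividing through, δ = 3684/5040 = 0.73095.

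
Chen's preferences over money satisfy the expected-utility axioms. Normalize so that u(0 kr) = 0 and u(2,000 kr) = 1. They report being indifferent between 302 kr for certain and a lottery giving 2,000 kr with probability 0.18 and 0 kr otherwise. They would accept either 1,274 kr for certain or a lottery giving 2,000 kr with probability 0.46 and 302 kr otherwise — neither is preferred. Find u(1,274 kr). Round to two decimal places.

The first gamble pins u(302 kr): it must equal 0.18·1 + 0.82·0 = 0.18.
Chaining: u(1,274 kr) = 0.46·1.00 + 0.54·0.18 = 0.5572.

0.56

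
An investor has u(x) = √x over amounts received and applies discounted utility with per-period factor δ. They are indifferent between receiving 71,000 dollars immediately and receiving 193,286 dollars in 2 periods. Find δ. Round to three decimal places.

Equating discounted utilities: u(71000) = δ^2·u(193286) ⇒ δ^2 = u(71000)/u(193286).
With u(x) = √x: δ^2 = √71000/√193286 = √(71000/193286) = 0.60608.
Hence δ = (0.60608)^(1/2) = 0.77851.

δ ≈ 0.779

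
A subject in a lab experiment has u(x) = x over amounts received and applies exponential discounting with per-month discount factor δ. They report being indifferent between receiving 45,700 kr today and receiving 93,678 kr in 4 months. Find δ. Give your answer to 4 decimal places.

δ ≈ 0.8357

The payoff in 4 months is discounted by δ^4, so u(45700) = δ^4·u(93678) and δ^4 = u(45700)/u(93678).
With u(x) = x: δ^4 = 45700/93678 = 0.48784.
Hence δ = (0.48784)^(1/4) = 0.835737.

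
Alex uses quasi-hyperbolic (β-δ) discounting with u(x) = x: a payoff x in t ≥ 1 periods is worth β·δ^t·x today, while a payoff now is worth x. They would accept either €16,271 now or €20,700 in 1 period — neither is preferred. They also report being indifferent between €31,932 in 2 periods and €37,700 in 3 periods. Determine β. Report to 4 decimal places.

Both payoffs in the second observation are in the future, so β drops out: δ^2·31932 = δ^3·37700 ⇒ δ = 31932/37700 = 0.84700.
Now use the now-vs-future pair: 16271 = β·δ·20700 gives β = 16271/(0.84700·20700) ≈ 0.9280.

β ≈ 0.9280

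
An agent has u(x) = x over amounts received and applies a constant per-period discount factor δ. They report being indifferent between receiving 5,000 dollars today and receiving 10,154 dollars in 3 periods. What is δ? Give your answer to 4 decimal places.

δ ≈ 0.7897

The payoff in 3 periods is discounted by δ^3, so u(5000) = δ^3·u(10154) and δ^3 = u(5000)/u(10154).
With u(x) = x: δ^3 = 5000/10154 = 0.49242.
So δ = 0.49242^(1/3) ≈ 0.7897.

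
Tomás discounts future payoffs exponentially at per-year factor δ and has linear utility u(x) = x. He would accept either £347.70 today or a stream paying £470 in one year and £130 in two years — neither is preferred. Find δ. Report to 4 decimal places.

The stream is worth 470δ + 130δ² today, so 470δ + 130δ² = 347.70.
So 130δ² + 470δ − 347.70 = 0.
By the quadratic formula (taking the positive root), δ = (−470 + √401704.00) / 260 ≈ 0.6300.

δ ≈ 0.6300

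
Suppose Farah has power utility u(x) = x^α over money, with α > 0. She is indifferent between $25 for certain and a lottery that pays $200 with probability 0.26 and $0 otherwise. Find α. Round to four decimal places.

Since u(0) = 0, the lottery's EU is 0.26·200^α.
Indifference: 25^α = 0.26·200^α, so (25/200)^α = 0.26.
α = ln(0.26) / ln(25/200) = -1.3470736/-2.0794415 ≈ 0.6478.

α ≈ 0.6478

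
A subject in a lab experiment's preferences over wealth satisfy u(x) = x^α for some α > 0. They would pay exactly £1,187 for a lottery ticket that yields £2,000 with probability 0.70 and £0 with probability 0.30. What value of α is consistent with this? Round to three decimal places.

α ≈ 0.684

Since u(0) = 0, the lottery's EU is 0.70·2000^α.
Setting u(1187) equal to that: 1187^α = 0.70·2000^α ⇒ (1187/2000)^α = 0.70.
α = ln(0.70) / ln(1187/2000) = -0.356675/-0.521718 ≈ 0.684.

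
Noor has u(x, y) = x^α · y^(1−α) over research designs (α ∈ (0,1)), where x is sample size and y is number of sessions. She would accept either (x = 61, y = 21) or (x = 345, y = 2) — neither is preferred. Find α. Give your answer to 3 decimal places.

The Cobb–Douglas utilities coincide, so 61^α·21^(1−α) = 345^α·2^(1−α).
Rearrange to (61/345)^α = (2/21)^(1−α) and take logs: α·-1.732671 = (1−α)·-2.351375.
So α/(1−α) = (-2.351375)/(-1.732671) = 1.357081, and α = 1.357081/2.357081 ≈ 0.576.

α ≈ 0.576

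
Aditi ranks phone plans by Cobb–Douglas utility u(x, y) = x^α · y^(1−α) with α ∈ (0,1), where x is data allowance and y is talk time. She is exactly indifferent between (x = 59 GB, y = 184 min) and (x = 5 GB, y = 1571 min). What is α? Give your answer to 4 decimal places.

α ≈ 0.4649

Indifference: 59^α · 184^(1−α) = 5^α · 1571^(1−α).
Taking logs: α·ln 59 + (1−α)·ln 184 = α·ln 5 + (1−α)·ln 1571, i.e. α·2.4680995 = (1−α)·2.1445319.
Thus α·(4.6126314) = 2.1445319, so α = 2.1445319/4.6126314 ≈ 0.4649.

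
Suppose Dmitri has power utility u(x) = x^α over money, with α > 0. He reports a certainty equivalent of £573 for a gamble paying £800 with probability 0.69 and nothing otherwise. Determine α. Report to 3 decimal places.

EU(lottery) = 0.69·800^α + 0.31·0 = 0.69·800^α.
Indifference: 573^α = 0.69·800^α, so (573/800)^α = 0.69.
Take logs: α = ln 0.69 / ln(573/800) ≈ 1.11188.

α ≈ 1.112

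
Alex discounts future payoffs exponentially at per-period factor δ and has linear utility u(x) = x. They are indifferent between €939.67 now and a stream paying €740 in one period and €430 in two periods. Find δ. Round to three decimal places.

Present value of the stream is 740·δ + 430·δ². Indifference gives 740δ + 430δ² = 939.67.
So 430δ² + 740δ − 939.67 = 0.
The positive root is δ = [−740 + √(740² + 4·430·939.67)] / (2·430) = (−740 + 1470.997)/860 ≈ 0.850.

δ ≈ 0.850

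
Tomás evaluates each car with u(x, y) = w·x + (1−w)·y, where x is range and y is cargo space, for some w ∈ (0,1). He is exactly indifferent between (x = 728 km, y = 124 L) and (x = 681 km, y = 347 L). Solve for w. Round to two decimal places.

w = 0.83

u(728,124) = u(681,347) means w·728 + (1−w)·124 = w·681 + (1−w)·347.
Rearranging, 47·w − 223·(1−w) = 0.
Hence w = 223/(47+223) = 223/270 = 0.83.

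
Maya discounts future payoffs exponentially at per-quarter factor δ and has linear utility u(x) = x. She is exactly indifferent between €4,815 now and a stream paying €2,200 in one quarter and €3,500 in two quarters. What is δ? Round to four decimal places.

δ ≈ 0.9000

Equating present values: 4815 = 2200δ + 3500δ².
So 3500δ² + 2200δ − 4815 = 0.
δ = (−2200 + √(2200² + 4·3500·4815)) / (2·3500) = (−2200 + √72250000.00) / 7000 ≈ 0.9000.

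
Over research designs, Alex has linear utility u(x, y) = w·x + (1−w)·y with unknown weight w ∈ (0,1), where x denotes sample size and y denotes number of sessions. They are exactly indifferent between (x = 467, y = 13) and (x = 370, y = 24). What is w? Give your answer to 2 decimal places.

u(467,13) = u(370,24) means w·467 + (1−w)·13 = w·370 + (1−w)·24.
w·(467−370) = (1−w)·(24−13), i.e. w·97 = (1−w)·11.
Hence w = 11/(97+11) = 11/108 = 0.10.

w = 0.10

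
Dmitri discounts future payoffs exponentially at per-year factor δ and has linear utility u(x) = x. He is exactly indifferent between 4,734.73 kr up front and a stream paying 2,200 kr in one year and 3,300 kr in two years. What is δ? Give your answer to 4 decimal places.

Present value of the stream is 2200·δ + 3300·δ². Indifference gives 2200δ + 3300δ² = 4734.73.
That is, 3300δ² + 2200δ − 4734.73 = 0, a quadratic in δ.
δ = (−2200 + √(2200² + 4·3300·4734.73)) / (2·3300) = (−2200 + √67338436.00) / 6600 ≈ 0.9100.

δ ≈ 0.9100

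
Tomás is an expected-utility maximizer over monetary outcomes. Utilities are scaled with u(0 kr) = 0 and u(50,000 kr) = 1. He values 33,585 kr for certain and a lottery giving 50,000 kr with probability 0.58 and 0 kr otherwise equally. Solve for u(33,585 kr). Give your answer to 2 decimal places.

The indifference gives u(33,585 kr) = 0.58·u(50,000 kr) + 0.42·u(0 kr) = 0.58·1 + 0.42·0 = 0.58.

0.58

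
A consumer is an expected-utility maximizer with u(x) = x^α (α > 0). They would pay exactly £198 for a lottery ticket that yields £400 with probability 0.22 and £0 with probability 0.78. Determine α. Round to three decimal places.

α ≈ 2.153

The lottery's expected utility is 0.22·u(400) + 0.78·u(0) = 0.22·400^α (since u(0) = 0 for α > 0).
Equating: 198^α = 0.22·400^α, i.e. 0.4950^α = 0.22.
Taking logs: α·ln(198/400) = ln(0.22), so α = -1.514128 / -0.703198 ≈ 2.153.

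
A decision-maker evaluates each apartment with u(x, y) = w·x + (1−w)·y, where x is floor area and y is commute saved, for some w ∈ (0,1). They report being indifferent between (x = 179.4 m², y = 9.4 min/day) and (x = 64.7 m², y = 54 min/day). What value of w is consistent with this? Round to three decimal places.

Indifference: w·179.4 + (1−w)·9.4 = w·64.7 + (1−w)·54.
Rearranging, 114.7·w − 44.6·(1−w) = 0.
The marginal rate of substitution is 44.6/114.7, so w = 44.6/(114.7+44.6) = 0.280.

w = 0.280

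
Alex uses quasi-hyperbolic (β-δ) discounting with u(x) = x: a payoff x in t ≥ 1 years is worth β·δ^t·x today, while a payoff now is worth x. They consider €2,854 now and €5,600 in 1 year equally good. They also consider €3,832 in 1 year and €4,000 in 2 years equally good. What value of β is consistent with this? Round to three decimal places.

β ≈ 0.532

The second indifference involves only future payoffs, so β cancels: β·δ^1·3832 = β·δ^2·4000, giving δ = 3832/4000 = 0.95800.
The first indifference: 2854 = β·δ·5600, so β = 2854/(δ·5600) = 2854/(0.95800·5600) ≈ 0.532.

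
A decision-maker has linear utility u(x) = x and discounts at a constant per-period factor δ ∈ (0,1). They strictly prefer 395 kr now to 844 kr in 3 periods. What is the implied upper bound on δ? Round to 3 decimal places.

Comparing present values: 395 > δ^3·844.
Dividing by 844: δ^3 < 0.46801. Both sides are positive, so the cube root keeps the direction.
δ < (395/844)^(1/3) ≈ 0.776.

δ < 0.776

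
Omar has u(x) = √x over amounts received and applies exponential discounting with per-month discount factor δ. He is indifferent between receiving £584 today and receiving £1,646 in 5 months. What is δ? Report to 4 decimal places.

Equating discounted utilities: u(584) = δ^5·u(1646) ⇒ δ^5 = u(584)/u(1646).
Since u(x) = √x, δ^5 = √(584/1646) = 0.59565.
Taking the 5th root: δ = 0.59565^(1/5) ≈ 0.9016.

δ ≈ 0.9016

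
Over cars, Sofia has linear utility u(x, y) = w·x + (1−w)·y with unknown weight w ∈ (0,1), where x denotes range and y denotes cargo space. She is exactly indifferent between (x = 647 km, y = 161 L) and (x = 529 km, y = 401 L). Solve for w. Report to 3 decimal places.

Indifference: w·647 + (1−w)·161 = w·529 + (1−w)·401.
Collecting terms: w·118 = (1−w)·240.
So w/(1−w) = 240/118 = 2.0339, giving w = 240/(118+240) = 0.670.

w = 0.670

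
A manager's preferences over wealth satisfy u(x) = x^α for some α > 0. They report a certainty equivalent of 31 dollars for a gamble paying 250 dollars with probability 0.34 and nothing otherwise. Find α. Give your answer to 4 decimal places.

EU(lottery) = 0.34·250^α + 0.66·0 = 0.34·250^α.
Setting u(31) equal to that: 31^α = 0.34·250^α ⇒ (31/250)^α = 0.34.
Take logs: α = ln 0.34 / ln(31/250) ≈ 0.516802.

α ≈ 0.5168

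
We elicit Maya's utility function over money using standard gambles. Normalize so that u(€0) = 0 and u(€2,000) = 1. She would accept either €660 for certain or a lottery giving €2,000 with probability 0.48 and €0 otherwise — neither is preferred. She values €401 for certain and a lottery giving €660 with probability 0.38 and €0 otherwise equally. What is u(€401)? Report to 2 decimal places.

0.18

From the first indifference, u(€660) = 0.48·u(€2,000) + 0.52·u(€0) = 0.48·1 + 0.52·0 = 0.48.
The second indifference gives u(€401) = 0.38·u(€660) + 0.62·u(€0) = 0.38·0.48 + 0.62·0.00 = 0.1824.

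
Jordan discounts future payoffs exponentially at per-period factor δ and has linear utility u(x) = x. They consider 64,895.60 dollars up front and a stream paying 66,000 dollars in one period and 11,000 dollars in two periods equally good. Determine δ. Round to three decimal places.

δ ≈ 0.860

Present value of the stream is 66000·δ + 11000·δ². Indifference gives 66000δ + 11000δ² = 64895.60.
That is, 11000δ² + 66000δ − 64895.60 = 0, a quadratic in δ.
The positive root is δ = [−66000 + √(66000² + 4·11000·64895.60)] / (2·11000) = (−66000 + 84920.000)/22000 ≈ 0.860.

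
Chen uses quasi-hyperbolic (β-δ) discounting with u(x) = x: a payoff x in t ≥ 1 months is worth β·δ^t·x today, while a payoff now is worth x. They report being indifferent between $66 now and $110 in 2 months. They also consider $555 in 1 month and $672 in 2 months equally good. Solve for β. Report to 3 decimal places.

β ≈ 0.880

Both payoffs in the second observation are in the future, so β drops out: δ^1·555 = δ^2·672 ⇒ δ = 555/672 = 0.82589.
Substituting δ into 66 = β·δ^2·110: β = 66/(75.031) ≈ 0.880.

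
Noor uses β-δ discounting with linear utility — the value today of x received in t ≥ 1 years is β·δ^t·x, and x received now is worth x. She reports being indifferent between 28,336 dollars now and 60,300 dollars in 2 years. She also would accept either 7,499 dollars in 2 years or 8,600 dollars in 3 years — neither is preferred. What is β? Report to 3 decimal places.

From the later pair, β·δ^2·7499 = β·δ^3·8600; dividing through, δ = 7499/8600 = 0.87198.
Now use the now-vs-future pair: 28336 = β·δ^2·60300 gives β = 28336/(0.76034·60300) ≈ 0.618.

β ≈ 0.618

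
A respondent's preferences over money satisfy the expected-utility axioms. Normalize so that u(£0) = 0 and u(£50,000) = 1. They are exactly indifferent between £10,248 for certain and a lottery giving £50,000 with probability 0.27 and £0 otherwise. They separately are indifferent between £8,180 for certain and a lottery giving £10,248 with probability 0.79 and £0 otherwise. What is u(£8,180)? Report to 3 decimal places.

0.213

The first gamble pins u(£10,248): it must equal 0.27·1 + 0.73·0 = 0.27.
The second indifference gives u(£8,180) = 0.79·u(£10,248) + 0.21·u(£0) = 0.79·0.27 + 0.21·0.00 = 0.2133.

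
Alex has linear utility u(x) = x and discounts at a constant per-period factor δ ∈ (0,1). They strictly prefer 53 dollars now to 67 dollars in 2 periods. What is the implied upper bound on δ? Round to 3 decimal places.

The preference means 53 > δ^2·67.
Dividing by 67: δ^2 < 0.79104. Both sides are positive, so the square root keeps the direction.
δ < 0.79104^(1/2) = 0.889.

δ < 0.889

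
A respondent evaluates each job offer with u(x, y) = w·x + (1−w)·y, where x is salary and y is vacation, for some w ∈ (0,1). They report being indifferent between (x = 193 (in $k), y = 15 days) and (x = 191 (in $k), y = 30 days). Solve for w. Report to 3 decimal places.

w = 0.882

Equating utilities: w·193 + (1−w)·15 = w·191 + (1−w)·30.
Rearranging, 2·w − 15·(1−w) = 0.
So w/(1−w) = 15/2 = 7.5000, giving w = 15/(2+15) = 0.882.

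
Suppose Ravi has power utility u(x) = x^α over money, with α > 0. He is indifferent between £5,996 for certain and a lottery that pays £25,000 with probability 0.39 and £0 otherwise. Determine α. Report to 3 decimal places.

α ≈ 0.659

Since u(0) = 0, the lottery's EU is 0.39·25000^α.
Indifference: 5996^α = 0.39·25000^α, so (5996/25000)^α = 0.39.
Take logs: α = ln 0.39 / ln(5996/25000) ≈ 0.65949.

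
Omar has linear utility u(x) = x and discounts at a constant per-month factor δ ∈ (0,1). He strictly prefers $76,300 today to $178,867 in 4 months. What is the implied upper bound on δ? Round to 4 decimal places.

δ < 0.8082

Under u(x) = x this choice says 76300 > δ^4·178867.
Hence δ^4 < 76300/178867 = 0.42657, and x ↦ x^(1/4) is increasing on (0,∞).
δ < (76300/178867)^(1/4) ≈ 0.8082.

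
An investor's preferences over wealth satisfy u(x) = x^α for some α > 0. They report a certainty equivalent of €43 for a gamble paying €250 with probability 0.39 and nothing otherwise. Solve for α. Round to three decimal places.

α ≈ 0.535

The lottery's expected utility is 0.39·u(250) + 0.61·u(0) = 0.39·250^α (since u(0) = 0 for α > 0).
Setting u(43) equal to that: 43^α = 0.39·250^α ⇒ (43/250)^α = 0.39.
Take logs: α = ln 0.39 / ln(43/250) ≈ 0.53493.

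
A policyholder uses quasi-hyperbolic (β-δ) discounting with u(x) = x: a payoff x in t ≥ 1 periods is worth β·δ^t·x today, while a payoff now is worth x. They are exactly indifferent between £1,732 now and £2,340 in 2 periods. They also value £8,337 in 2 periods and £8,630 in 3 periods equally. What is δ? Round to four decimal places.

δ ≈ 0.9660

The second indifference involves only future payoffs, so β cancels: β·δ^2·8337 = β·δ^3·8630, giving δ = 8337/8630 = 0.96605.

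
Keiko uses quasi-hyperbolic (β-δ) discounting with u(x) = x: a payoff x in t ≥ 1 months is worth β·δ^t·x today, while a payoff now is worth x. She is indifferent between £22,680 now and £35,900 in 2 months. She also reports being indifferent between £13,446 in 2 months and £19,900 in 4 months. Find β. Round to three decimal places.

β ≈ 0.935

The second indifference involves only future payoffs, so β cancels: β·δ^2·13446 = β·δ^4·19900, giving δ^2 = 13446/19900 = 0.67568, so δ = 0.82200.
Now use the now-vs-future pair: 22680 = β·δ^2·35900 gives β = 22680/(0.67568·35900) ≈ 0.935.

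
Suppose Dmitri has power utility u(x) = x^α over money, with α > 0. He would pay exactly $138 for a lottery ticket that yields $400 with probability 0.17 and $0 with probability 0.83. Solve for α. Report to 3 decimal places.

Since u(0) = 0, the lottery's EU is 0.17·400^α.
Indifference: 138^α = 0.17·400^α, so (138/400)^α = 0.17.
Taking logs: α·ln(138/400) = ln(0.17), so α = -1.771957 / -1.064211 ≈ 1.665.

α ≈ 1.665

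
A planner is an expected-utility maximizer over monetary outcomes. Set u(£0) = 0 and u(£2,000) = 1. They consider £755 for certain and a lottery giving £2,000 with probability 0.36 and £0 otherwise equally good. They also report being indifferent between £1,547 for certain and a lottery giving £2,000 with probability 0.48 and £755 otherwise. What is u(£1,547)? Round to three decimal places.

The first gamble pins u(£755): it must equal 0.36·1 + 0.64·0 = 0.36.
The second indifference gives u(£1,547) = 0.48·u(£2,000) + 0.52·u(£755) = 0.48·1.00 + 0.52·0.36 = 0.6672.

0.667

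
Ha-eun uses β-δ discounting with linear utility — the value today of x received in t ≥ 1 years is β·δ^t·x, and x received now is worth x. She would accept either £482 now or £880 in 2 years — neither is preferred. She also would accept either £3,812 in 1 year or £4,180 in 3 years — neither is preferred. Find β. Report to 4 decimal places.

β ≈ 0.6006

The second indifference involves only future payoffs, so β cancels: β·δ^1·3812 = β·δ^3·4180, giving δ^2 = 3812/4180 = 0.91196, so δ = 0.95497.
The first indifference: 482 = β·δ^2·880, so β = 482/(δ^2·880) = 482/(0.91196·880) ≈ 0.6006.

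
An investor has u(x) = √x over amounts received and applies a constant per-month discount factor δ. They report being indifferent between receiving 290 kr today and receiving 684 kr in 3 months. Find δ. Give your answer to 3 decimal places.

Indifference means u(290) = δ^3 · u(684), so δ^3 = u(290)/u(684).
With u(x) = √x: δ^3 = √290/√684 = √(290/684) = 0.65113.
Taking the cube root: δ = 0.65113^(1/3) ≈ 0.867.

δ ≈ 0.867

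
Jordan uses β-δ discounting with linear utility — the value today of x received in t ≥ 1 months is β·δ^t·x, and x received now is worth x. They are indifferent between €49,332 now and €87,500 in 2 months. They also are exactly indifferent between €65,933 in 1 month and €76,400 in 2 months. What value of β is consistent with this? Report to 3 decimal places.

From the later pair, β·δ^1·65933 = β·δ^2·76400; dividing through, δ = 65933/76400 = 0.86300.
Now use the now-vs-future pair: 49332 = β·δ^2·87500 gives β = 49332/(0.74476·87500) ≈ 0.757.

β ≈ 0.757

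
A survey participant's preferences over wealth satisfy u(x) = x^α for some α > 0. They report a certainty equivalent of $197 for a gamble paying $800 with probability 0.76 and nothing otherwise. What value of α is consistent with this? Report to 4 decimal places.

Since u(0) = 0, the lottery's EU is 0.76·800^α.
Setting u(197) equal to that: 197^α = 0.76·800^α ⇒ (197/800)^α = 0.76.
Taking logs: α·ln(197/800) = ln(0.76), so α = -0.2744368 / -1.4014080 ≈ 0.1958.

α ≈ 0.1958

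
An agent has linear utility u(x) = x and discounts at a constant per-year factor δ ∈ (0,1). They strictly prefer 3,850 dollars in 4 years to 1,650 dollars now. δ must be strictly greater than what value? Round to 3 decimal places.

δ > 0.809

The preference means 1650 < δ^4·3850.
Hence δ^4 > 1650/3850 = 0.42857, and x ↦ x^(1/4) is increasing on (0,∞).
δ > 0.42857^(1/4) = 0.809.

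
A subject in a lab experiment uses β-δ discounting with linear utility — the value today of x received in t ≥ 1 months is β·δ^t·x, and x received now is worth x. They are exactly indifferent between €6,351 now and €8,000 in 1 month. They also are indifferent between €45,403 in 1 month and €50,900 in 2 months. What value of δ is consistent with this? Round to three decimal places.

Both payoffs in the second observation are in the future, so β drops out: δ^1·45403 = δ^2·50900 ⇒ δ = 45403/50900 = 0.89200.

δ ≈ 0.892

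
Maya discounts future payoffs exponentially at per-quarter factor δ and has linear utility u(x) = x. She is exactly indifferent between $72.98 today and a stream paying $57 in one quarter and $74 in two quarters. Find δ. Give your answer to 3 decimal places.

δ ≈ 0.680

Equating present values: 72.98 = 57δ + 74δ².
That is, 74δ² + 57δ − 72.98 = 0, a quadratic in δ.
The positive root is δ = [−57 + √(57² + 4·74·72.98)] / (2·74) = (−57 + 157.642)/148 ≈ 0.680.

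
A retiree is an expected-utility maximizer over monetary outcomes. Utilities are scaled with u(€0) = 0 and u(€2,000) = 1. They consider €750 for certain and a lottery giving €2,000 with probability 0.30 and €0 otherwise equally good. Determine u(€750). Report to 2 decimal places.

0.30

The indifference gives u(€750) = 0.30·u(€2,000) + 0.70·u(€0) = 0.30·1 + 0.70·0 = 0.30.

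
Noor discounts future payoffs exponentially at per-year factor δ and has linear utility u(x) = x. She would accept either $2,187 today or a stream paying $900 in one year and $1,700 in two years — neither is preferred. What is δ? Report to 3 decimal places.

Equating present values: 2187 = 900δ + 1700δ².
Rearranged: 1700δ² + 900δ − 2187 = 0.
δ = (−900 + √(900² + 4·1700·2187)) / (2·1700) = (−900 + √15681600.00) / 3400 ≈ 0.900.

δ ≈ 0.900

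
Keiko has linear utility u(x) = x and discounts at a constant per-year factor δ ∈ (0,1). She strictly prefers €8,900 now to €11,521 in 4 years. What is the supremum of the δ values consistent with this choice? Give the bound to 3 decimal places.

The preference means 8900 > δ^4·11521.
Dividing by 11521: δ^4 < 0.77250. Both sides are positive, so the 4th root keeps the direction.
δ < (8900/11521)^(1/4) ≈ 0.938.

δ < 0.938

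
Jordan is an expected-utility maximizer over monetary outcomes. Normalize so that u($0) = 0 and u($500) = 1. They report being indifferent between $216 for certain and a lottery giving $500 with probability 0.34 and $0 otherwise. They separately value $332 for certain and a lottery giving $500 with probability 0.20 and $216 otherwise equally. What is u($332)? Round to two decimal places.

From the first indifference, u($216) = 0.34·u($500) + 0.66·u($0) = 0.34·1 + 0.66·0 = 0.34.
The second indifference gives u($332) = 0.20·u($500) + 0.80·u($216) = 0.20·1.00 + 0.80·0.34 = 0.4720.

0.47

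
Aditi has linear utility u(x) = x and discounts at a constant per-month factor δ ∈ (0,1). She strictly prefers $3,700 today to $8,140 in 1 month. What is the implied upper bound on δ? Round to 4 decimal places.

δ < 0.4545

Comparing present values: 3700 > δ·8140.
Dividing through by 8140 gives δ < 0.45455.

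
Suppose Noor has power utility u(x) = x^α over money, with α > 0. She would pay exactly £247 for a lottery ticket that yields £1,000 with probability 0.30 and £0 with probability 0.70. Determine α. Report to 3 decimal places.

Since u(0) = 0, the lottery's EU is 0.30·1000^α.
Indifference: 247^α = 0.30·1000^α, so (247/1000)^α = 0.30.
α = ln(0.30) / ln(247/1000) = -1.203973/-1.398367 ≈ 0.861.

α ≈ 0.861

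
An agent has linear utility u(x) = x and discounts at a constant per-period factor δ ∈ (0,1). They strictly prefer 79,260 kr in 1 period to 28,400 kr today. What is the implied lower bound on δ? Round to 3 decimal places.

δ > 0.358

Comparing present values: 28400 < δ·79260.
Dividing through by 79260 gives δ > 0.35831.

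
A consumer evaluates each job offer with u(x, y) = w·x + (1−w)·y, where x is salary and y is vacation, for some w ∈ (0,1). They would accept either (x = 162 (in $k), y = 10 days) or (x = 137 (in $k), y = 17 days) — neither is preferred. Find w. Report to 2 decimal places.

Equating utilities: w·162 + (1−w)·10 = w·137 + (1−w)·17.
Collecting terms: w·25 = (1−w)·7.
So w/(1−w) = 7/25 = 0.2800, giving w = 7/(25+7) = 0.22.

w = 0.22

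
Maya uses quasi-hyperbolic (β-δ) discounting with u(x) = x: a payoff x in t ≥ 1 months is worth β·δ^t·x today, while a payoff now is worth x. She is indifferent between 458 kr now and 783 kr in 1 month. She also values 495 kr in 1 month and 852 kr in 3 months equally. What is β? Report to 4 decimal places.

From the later pair, β·δ^1·495 = β·δ^3·852; dividing through, δ^2 = 495/852 = 0.58099, so δ = 0.76222.
Substituting δ into 458 = β·δ·783: β = 458/(596.822) ≈ 0.7674.

β ≈ 0.7674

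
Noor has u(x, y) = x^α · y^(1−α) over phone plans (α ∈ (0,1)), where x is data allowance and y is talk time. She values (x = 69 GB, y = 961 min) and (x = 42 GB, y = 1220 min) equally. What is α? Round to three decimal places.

Indifference: 69^α · 961^(1−α) = 42^α · 1220^(1−α).
Rearrange to (69/42)^α = (1220/961)^(1−α) and take logs: α·0.496437 = (1−α)·0.238632.
With A = 0.496437 and B = 0.238632: α·A = (1−α)·B, so α = B/(A+B) = 0.238632/0.735069 ≈ 0.325.

α ≈ 0.325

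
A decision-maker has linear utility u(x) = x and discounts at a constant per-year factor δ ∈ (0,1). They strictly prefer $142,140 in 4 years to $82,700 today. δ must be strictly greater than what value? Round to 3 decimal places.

Comparing present values: 82700 < δ^4·142140.
So δ^4 > 82700/142140 = 0.58182; taking the 4th root of both positive sides preserves the inequality.
δ > (82700/142140)^(1/4) ≈ 0.873.

δ > 0.873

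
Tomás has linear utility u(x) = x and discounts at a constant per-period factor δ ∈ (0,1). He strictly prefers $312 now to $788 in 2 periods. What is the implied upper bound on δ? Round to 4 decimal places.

The preference means 312 > δ^2·788.
Hence δ^2 < 312/788 = 0.39594, and x ↦ x^(1/2) is increasing on (0,∞).
δ < (312/788)^(1/2) ≈ 0.6292.

δ < 0.6292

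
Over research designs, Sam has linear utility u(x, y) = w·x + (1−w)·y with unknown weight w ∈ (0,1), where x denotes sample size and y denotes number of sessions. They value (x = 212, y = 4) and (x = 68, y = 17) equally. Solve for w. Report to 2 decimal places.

w = 0.08

Equating utilities: w·212 + (1−w)·4 = w·68 + (1−w)·17.
Collecting terms: w·144 = (1−w)·13.
Hence w = 13/(144+13) = 13/157 = 0.08.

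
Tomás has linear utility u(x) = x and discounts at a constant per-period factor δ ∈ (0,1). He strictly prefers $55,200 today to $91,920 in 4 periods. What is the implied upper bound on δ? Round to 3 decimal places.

δ < 0.880

Under u(x) = x this choice says 55200 > δ^4·91920.
Dividing by 91920: δ^4 < 0.60052. Both sides are positive, so the 4th root keeps the direction.
δ < (55200/91920)^(1/4) ≈ 0.880.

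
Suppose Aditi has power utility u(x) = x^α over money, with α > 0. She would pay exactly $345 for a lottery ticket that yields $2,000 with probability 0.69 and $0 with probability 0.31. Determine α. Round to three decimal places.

α ≈ 0.211

EU(lottery) = 0.69·2000^α + 0.31·0 = 0.69·2000^α.
Setting u(345) equal to that: 345^α = 0.69·2000^α ⇒ (345/2000)^α = 0.69.
α = ln(0.69) / ln(345/2000) = -0.371064/-1.757358 ≈ 0.211.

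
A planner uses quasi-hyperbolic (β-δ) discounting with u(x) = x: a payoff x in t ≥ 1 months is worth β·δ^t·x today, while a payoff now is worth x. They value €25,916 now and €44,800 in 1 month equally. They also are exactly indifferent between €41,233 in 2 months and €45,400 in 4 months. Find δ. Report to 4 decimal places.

δ ≈ 0.9530

Both payoffs in the second observation are in the future, so β drops out: δ^2·41233 = δ^4·45400 ⇒ δ^2 = 41233/45400 = 0.90822, so δ = 0.95300.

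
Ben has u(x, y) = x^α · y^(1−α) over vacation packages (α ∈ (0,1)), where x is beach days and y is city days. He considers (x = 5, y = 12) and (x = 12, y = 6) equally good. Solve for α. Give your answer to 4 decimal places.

α ≈ 0.4419

Indifference: 5^α · 12^(1−α) = 12^α · 6^(1−α).
Taking logs: α·ln 5 + (1−α)·ln 12 = α·ln 12 + (1−α)·ln 6, i.e. α·-0.8754687 = (1−α)·-0.6931472.
So α/(1−α) = (-0.6931472)/(-0.8754687) = 0.7917441, and α = 0.7917441/1.7917441 ≈ 0.4419.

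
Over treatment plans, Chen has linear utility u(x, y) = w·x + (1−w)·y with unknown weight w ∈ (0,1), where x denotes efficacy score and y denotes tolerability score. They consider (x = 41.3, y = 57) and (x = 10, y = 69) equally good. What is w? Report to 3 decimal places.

Equating utilities: w·41.3 + (1−w)·57 = w·10 + (1−w)·69.
w·(41.3−10) = (1−w)·(69−57), i.e. w·31.3 = (1−w)·12.
The marginal rate of substitution is 12/31.3, so w = 12/(31.3+12) = 0.277.

w = 0.277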